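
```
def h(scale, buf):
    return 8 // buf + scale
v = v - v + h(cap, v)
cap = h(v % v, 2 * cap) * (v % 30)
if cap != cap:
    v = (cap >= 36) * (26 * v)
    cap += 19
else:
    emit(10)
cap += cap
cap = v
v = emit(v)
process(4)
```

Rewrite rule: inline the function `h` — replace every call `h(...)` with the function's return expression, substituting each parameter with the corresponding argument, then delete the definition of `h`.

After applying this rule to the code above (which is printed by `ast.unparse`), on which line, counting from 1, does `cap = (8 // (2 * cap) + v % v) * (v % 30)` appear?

Transformed code:
v = v - v + (8 // v + cap)
cap = (8 // (2 * cap) + v % v) * (v % 30)
if cap != cap:
    v = (cap >= 36) * (26 * v)
    cap += 19
else:
    emit(10)
cap += cap
cap = v
v = emit(v)
process(4)

2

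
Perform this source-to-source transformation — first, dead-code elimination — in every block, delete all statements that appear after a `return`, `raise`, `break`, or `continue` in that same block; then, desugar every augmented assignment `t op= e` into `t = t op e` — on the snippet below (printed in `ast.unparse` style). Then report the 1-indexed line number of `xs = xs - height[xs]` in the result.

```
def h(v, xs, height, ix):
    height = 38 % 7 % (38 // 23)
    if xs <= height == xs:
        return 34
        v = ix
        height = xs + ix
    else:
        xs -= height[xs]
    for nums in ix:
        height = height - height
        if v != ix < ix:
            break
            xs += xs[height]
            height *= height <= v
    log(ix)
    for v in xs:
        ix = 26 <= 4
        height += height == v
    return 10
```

Transformed code:
def h(v, xs, height, ix):
    height = 38 % 7 % (38 // 23)
    if xs <= height == xs:
        return 34
    else:
        xs = xs - height[xs]
    for nums in ix:
        height = height - height
        if v != ix < ix:
            break
    log(ix)
    for v in xs:
        ix = 26 <= 4
        height = height + (height == v)
    return 10

6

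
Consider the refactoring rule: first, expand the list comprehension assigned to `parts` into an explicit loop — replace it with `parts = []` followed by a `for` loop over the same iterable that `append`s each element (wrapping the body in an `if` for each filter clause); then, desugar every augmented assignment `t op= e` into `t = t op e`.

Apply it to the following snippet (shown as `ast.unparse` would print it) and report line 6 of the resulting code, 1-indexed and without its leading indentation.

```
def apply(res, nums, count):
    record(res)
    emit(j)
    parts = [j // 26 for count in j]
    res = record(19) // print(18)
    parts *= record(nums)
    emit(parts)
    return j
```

parts.append(j // 26)

Transformed code:
def apply(res, nums, count):
    record(res)
    emit(j)
    parts = []
    for count in j:
        parts.append(j // 26)
    res = record(19) // print(18)
    parts = parts * record(nums)
    emit(parts)
    return j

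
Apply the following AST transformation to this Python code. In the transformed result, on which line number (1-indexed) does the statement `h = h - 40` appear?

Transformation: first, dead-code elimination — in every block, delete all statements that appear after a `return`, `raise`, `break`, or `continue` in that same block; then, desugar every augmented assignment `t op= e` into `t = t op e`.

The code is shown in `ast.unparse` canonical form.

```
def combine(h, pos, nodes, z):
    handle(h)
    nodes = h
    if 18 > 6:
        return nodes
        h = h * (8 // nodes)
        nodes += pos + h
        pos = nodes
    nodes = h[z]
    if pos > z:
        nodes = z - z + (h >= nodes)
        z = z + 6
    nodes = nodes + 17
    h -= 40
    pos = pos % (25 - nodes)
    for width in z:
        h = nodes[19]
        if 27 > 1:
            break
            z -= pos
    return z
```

Transformed code:
def combine(h, pos, nodes, z):
    handle(h)
    nodes = h
    if 18 > 6:
        return nodes
    nodes = h[z]
    if pos > z:
        nodes = z - z + (h >= nodes)
        z = z + 6
    nodes = nodes + 17
    h = h - 40
    pos = pos % (25 - nodes)
    for width in z:
        h = nodes[19]
        if 27 > 1:
            break
    return z

11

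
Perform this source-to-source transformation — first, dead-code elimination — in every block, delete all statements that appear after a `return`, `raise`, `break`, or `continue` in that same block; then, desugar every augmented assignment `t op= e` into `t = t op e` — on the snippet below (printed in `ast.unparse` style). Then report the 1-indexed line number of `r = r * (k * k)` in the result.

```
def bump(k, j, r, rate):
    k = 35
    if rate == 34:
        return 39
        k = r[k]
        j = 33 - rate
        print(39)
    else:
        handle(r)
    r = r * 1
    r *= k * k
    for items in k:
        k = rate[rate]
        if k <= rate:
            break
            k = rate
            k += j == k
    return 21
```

8

Transformed code:
def bump(k, j, r, rate):
    k = 35
    if rate == 34:
        return 39
    else:
        handle(r)
    r = r * 1
    r = r * (k * k)
    for items in k:
        k = rate[rate]
        if k <= rate:
            break
    return 21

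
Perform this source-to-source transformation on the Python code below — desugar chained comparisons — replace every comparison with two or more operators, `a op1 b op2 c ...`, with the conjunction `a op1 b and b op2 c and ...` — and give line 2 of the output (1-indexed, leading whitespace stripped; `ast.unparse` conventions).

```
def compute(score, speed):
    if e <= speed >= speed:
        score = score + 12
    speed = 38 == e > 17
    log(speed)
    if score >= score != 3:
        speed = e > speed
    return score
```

if e <= speed and speed >= speed:

Transformed code:
def compute(score, speed):
    if e <= speed and speed >= speed:
        score = score + 12
    speed = 38 == e and e > 17
    log(speed)
    if score >= score and score != 3:
        speed = e > speed
    return score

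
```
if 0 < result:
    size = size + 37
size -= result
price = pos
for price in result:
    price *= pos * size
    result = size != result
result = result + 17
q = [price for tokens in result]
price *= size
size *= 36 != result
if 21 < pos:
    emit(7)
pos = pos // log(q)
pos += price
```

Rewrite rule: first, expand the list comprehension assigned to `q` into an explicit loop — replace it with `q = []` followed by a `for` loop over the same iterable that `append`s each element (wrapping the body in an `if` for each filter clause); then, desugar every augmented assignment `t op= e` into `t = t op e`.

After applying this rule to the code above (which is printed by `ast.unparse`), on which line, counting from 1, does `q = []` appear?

9

Transformed code:
if 0 < result:
    size = size + 37
size = size - result
price = pos
for price in result:
    price = price * (pos * size)
    result = size != result
result = result + 17
q = []
for tokens in result:
    q.append(price)
price = price * size
size = size * (36 != result)
if 21 < pos:
    emit(7)
pos = pos // log(q)
pos = pos + price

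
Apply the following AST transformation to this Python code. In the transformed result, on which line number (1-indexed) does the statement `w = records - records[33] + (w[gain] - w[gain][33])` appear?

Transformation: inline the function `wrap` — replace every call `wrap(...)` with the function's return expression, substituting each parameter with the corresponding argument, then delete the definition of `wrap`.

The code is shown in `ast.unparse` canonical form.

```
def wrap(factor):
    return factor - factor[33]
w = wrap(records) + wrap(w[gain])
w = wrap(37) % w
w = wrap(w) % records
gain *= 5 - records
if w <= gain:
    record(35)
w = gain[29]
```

1

Transformed code:
w = records - records[33] + (w[gain] - w[gain][33])
w = (37 - 37[33]) % w
w = (w - w[33]) % records
gain *= 5 - records
if w <= gain:
    record(35)
w = gain[29]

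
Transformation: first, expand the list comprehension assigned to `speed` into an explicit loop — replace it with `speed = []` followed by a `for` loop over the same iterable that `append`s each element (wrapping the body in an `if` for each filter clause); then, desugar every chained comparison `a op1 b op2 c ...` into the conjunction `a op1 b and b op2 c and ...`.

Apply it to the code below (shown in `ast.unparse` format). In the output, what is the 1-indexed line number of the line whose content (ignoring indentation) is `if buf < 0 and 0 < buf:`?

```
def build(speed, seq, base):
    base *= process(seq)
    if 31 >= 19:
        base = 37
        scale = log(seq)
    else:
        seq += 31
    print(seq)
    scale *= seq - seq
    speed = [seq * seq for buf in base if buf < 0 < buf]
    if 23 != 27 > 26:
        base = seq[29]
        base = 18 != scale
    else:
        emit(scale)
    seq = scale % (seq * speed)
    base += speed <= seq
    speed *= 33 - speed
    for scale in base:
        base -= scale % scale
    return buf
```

12

Transformed code:
def build(speed, seq, base):
    base *= process(seq)
    if 31 >= 19:
        base = 37
        scale = log(seq)
    else:
        seq += 31
    print(seq)
    scale *= seq - seq
    speed = []
    for buf in base:
        if buf < 0 and 0 < buf:
            speed.append(seq * seq)
    if 23 != 27 and 27 > 26:
        base = seq[29]
        base = 18 != scale
    else:
        emit(scale)
    seq = scale % (seq * speed)
    base += speed <= seq
    speed *= 33 - speed
    for scale in base:
        base -= scale % scale
    return buf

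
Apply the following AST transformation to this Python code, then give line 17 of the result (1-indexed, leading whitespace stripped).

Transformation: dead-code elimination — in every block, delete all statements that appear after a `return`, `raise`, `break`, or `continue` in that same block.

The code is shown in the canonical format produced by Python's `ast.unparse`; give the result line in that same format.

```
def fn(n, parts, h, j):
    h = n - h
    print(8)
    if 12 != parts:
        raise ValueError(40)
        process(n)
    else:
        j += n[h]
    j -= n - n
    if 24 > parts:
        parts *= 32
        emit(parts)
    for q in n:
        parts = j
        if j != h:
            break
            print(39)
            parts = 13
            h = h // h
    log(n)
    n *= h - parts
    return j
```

Transformed code:
def fn(n, parts, h, j):
    h = n - h
    print(8)
    if 12 != parts:
        raise ValueError(40)
    else:
        j += n[h]
    j -= n - n
    if 24 > parts:
        parts *= 32
        emit(parts)
    for q in n:
        parts = j
        if j != h:
            break
    log(n)
    n *= h - parts
    return j

n *= h - parts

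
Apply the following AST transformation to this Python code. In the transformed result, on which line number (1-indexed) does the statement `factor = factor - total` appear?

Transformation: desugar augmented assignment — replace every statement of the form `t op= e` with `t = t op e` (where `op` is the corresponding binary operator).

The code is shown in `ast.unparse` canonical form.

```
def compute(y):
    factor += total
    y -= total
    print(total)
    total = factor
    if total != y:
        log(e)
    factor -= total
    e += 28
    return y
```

8

Transformed code:
def compute(y):
    factor = factor + total
    y = y - total
    print(total)
    total = factor
    if total != y:
        log(e)
    factor = factor - total
    e = e + 28
    return y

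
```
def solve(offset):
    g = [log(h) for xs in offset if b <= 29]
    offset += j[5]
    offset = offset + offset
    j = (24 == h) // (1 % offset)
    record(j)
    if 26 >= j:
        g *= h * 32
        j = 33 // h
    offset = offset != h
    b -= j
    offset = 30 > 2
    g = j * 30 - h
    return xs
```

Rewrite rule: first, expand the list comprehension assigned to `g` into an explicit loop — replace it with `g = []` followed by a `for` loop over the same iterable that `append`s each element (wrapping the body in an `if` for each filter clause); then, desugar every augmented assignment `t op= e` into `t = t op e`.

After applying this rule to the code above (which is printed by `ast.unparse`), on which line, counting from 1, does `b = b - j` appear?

14

Transformed code:
def solve(offset):
    g = []
    for xs in offset:
        if b <= 29:
            g.append(log(h))
    offset = offset + j[5]
    offset = offset + offset
    j = (24 == h) // (1 % offset)
    record(j)
    if 26 >= j:
        g = g * (h * 32)
        j = 33 // h
    offset = offset != h
    b = b - j
    offset = 30 > 2
    g = j * 30 - h
    return xs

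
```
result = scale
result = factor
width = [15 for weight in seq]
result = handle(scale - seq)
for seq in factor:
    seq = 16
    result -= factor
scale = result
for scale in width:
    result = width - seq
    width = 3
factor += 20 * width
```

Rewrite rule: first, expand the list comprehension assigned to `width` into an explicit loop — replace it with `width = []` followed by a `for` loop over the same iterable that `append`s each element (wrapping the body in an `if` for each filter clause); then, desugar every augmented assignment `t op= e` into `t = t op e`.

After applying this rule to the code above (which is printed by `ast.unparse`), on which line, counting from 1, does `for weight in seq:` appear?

Transformed code:
result = scale
result = factor
width = []
for weight in seq:
    width.append(15)
result = handle(scale - seq)
for seq in factor:
    seq = 16
    result = result - factor
scale = result
for scale in width:
    result = width - seq
    width = 3
factor = factor + 20 * width

4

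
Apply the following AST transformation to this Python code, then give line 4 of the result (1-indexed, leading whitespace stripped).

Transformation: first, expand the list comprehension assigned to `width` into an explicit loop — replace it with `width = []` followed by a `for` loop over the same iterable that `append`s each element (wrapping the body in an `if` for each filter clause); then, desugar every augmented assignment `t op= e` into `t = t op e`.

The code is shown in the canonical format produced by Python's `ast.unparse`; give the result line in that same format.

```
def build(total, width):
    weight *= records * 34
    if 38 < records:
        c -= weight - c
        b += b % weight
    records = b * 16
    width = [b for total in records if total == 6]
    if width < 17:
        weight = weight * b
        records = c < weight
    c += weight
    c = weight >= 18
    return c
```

c = c - (weight - c)

Transformed code:
def build(total, width):
    weight = weight * (records * 34)
    if 38 < records:
        c = c - (weight - c)
        b = b + b % weight
    records = b * 16
    width = []
    for total in records:
        if total == 6:
            width.append(b)
    if width < 17:
        weight = weight * b
        records = c < weight
    c = c + weight
    c = weight >= 18
    return c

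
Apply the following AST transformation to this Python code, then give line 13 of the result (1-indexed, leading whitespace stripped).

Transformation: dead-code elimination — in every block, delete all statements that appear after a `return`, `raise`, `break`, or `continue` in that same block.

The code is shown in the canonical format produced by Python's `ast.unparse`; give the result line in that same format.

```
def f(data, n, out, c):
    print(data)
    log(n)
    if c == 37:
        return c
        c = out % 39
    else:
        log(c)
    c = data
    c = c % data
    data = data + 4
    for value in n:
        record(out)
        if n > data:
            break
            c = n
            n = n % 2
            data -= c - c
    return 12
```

if n > data:

Transformed code:
def f(data, n, out, c):
    print(data)
    log(n)
    if c == 37:
        return c
    else:
        log(c)
    c = data
    c = c % data
    data = data + 4
    for value in n:
        record(out)
        if n > data:
            break
    return 12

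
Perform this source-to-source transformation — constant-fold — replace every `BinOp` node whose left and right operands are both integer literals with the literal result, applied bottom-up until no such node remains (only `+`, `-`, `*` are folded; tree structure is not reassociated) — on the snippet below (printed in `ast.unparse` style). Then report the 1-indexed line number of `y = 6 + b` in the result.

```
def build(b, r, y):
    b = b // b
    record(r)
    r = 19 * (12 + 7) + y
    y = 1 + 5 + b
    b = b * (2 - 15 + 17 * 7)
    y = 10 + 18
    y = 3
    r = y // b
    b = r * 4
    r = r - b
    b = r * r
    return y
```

Transformed code:
def build(b, r, y):
    b = b // b
    record(r)
    r = 361 + y
    y = 6 + b
    b = b * 106
    y = 28
    y = 3
    r = y // b
    b = r * 4
    r = r - b
    b = r * r
    return y

5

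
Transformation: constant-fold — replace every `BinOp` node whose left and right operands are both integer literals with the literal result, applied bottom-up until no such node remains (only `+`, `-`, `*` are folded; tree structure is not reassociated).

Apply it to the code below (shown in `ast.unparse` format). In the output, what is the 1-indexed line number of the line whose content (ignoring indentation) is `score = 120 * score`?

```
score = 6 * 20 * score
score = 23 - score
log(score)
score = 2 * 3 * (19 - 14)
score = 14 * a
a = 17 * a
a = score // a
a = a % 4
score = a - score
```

1

Transformed code:
score = 120 * score
score = 23 - score
log(score)
score = 30
score = 14 * a
a = 17 * a
a = score // a
a = a % 4
score = a - score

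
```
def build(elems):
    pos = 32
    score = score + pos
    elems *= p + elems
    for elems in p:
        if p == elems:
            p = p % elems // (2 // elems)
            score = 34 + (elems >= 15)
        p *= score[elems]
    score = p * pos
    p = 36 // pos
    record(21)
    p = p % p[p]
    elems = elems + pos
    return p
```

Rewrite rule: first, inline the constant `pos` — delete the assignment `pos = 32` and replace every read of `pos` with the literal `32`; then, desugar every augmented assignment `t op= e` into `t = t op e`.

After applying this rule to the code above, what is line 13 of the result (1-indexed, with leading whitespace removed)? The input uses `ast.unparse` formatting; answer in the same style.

Transformed code:
def build(elems):
    score = score + 32
    elems = elems * (p + elems)
    for elems in p:
        if p == elems:
            p = p % elems // (2 // elems)
            score = 34 + (elems >= 15)
        p = p * score[elems]
    score = p * 32
    p = 36 // 32
    record(21)
    p = p % p[p]
    elems = elems + 32
    return p

elems = elems + 32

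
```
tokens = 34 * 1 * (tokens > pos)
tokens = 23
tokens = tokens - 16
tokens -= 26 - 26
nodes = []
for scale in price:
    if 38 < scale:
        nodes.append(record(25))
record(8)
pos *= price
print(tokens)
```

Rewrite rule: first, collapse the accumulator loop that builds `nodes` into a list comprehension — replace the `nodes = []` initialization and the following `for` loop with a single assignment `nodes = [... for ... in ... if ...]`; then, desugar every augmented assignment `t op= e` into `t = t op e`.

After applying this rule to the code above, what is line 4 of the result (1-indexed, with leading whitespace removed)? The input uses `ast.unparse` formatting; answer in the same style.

Transformed code:
tokens = 34 * 1 * (tokens > pos)
tokens = 23
tokens = tokens - 16
tokens = tokens - (26 - 26)
nodes = [record(25) for scale in price if 38 < scale]
record(8)
pos = pos * price
print(tokens)

tokens = tokens - (26 - 26)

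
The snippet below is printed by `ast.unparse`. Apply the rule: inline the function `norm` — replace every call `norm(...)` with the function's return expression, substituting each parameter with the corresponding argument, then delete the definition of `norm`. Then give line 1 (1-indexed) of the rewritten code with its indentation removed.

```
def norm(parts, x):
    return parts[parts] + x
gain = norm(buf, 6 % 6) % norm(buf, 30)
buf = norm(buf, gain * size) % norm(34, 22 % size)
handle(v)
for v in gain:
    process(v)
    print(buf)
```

gain = (buf[buf] + 6 % 6) % (buf[buf] + 30)

Transformed code:
gain = (buf[buf] + 6 % 6) % (buf[buf] + 30)
buf = (buf[buf] + gain * size) % (34[34] + 22 % size)
handle(v)
for v in gain:
    process(v)
    print(buf)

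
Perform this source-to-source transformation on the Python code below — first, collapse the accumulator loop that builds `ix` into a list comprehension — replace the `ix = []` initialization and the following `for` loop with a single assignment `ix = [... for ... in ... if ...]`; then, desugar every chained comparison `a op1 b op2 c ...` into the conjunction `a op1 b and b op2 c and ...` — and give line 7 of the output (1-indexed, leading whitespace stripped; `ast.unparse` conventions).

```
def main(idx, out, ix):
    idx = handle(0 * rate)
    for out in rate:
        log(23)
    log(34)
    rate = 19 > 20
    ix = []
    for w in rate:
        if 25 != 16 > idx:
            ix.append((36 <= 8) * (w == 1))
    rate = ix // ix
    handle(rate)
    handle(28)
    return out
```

ix = [(36 <= 8) * (w == 1) for w in rate if 25 != 16 and 16 > idx]

Transformed code:
def main(idx, out, ix):
    idx = handle(0 * rate)
    for out in rate:
        log(23)
    log(34)
    rate = 19 > 20
    ix = [(36 <= 8) * (w == 1) for w in rate if 25 != 16 and 16 > idx]
    rate = ix // ix
    handle(rate)
    handle(28)
    return out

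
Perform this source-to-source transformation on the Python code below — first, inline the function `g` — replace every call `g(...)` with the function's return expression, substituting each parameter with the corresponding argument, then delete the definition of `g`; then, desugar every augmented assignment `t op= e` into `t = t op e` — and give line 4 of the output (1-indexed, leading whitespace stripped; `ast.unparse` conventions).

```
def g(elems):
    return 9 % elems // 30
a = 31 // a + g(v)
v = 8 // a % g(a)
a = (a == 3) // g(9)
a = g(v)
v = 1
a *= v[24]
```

Transformed code:
a = 31 // a + 9 % v // 30
v = 8 // a % (9 % a // 30)
a = (a == 3) // (9 % 9 // 30)
a = 9 % v // 30
v = 1
a = a * v[24]

a = 9 % v // 30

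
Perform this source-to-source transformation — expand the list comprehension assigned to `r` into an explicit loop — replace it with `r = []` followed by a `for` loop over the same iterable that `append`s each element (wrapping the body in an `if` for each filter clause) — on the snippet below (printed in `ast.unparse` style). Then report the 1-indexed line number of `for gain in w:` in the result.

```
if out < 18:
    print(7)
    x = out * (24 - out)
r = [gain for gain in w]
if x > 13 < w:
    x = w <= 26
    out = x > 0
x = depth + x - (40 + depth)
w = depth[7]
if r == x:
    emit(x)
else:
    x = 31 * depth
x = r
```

Transformed code:
if out < 18:
    print(7)
    x = out * (24 - out)
r = []
for gain in w:
    r.append(gain)
if x > 13 < w:
    x = w <= 26
    out = x > 0
x = depth + x - (40 + depth)
w = depth[7]
if r == x:
    emit(x)
else:
    x = 31 * depth
x = r

5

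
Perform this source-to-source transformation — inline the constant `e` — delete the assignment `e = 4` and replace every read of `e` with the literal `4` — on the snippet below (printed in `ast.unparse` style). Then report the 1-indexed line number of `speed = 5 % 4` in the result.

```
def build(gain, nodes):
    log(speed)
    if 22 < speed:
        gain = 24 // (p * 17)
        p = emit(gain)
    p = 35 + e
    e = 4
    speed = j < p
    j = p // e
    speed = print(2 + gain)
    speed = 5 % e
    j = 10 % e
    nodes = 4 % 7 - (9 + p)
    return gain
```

Transformed code:
def build(gain, nodes):
    log(speed)
    if 22 < speed:
        gain = 24 // (p * 17)
        p = emit(gain)
    p = 35 + 4
    speed = j < p
    j = p // 4
    speed = print(2 + gain)
    speed = 5 % 4
    j = 10 % 4
    nodes = 4 % 7 - (9 + p)
    return gain

10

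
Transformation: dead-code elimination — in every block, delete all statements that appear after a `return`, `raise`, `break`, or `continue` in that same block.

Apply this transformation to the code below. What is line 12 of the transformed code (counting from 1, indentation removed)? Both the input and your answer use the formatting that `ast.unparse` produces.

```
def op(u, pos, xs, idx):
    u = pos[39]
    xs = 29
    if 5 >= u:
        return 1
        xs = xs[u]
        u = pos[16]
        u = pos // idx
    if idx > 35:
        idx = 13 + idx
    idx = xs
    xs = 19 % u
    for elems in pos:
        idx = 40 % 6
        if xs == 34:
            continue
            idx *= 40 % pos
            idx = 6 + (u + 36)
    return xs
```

Transformed code:
def op(u, pos, xs, idx):
    u = pos[39]
    xs = 29
    if 5 >= u:
        return 1
    if idx > 35:
        idx = 13 + idx
    idx = xs
    xs = 19 % u
    for elems in pos:
        idx = 40 % 6
        if xs == 34:
            continue
    return xs

if xs == 34:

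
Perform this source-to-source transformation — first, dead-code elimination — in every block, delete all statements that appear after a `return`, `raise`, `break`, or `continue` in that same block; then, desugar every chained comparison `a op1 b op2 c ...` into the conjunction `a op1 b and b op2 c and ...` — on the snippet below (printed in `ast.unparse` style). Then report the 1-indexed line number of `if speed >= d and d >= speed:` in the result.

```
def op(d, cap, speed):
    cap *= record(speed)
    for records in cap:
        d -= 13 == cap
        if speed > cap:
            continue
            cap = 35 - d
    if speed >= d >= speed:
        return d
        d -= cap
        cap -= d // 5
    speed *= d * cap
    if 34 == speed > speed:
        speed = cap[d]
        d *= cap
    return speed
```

Transformed code:
def op(d, cap, speed):
    cap *= record(speed)
    for records in cap:
        d -= 13 == cap
        if speed > cap:
            continue
    if speed >= d and d >= speed:
        return d
    speed *= d * cap
    if 34 == speed and speed > speed:
        speed = cap[d]
        d *= cap
    return speed

7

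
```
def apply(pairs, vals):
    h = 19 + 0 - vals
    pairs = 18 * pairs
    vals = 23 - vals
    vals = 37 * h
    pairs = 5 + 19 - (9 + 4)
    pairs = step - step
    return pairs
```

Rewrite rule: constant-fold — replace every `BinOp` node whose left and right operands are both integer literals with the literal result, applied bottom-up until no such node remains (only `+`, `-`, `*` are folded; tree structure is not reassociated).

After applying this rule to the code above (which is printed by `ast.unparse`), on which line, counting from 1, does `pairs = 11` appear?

Transformed code:
def apply(pairs, vals):
    h = 19 - vals
    pairs = 18 * pairs
    vals = 23 - vals
    vals = 37 * h
    pairs = 11
    pairs = step - step
    return pairs

6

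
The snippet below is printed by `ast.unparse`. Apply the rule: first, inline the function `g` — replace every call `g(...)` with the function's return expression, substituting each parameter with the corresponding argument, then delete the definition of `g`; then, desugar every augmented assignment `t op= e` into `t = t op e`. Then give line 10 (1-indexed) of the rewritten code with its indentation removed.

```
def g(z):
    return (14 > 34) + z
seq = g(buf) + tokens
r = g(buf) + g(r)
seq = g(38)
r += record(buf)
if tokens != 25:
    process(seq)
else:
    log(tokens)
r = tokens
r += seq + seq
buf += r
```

r = r + (seq + seq)

Transformed code:
seq = (14 > 34) + buf + tokens
r = (14 > 34) + buf + ((14 > 34) + r)
seq = (14 > 34) + 38
r = r + record(buf)
if tokens != 25:
    process(seq)
else:
    log(tokens)
r = tokens
r = r + (seq + seq)
buf = buf + r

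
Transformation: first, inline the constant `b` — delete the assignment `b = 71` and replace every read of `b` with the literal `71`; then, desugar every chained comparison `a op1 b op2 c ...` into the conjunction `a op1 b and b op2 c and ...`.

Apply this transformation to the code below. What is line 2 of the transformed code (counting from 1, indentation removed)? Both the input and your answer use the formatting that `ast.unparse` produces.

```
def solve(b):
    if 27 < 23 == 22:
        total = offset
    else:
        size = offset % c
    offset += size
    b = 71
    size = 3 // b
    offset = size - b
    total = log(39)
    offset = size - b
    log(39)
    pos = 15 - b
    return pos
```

Transformed code:
def solve(b):
    if 27 < 23 and 23 == 22:
        total = offset
    else:
        size = offset % c
    offset += size
    size = 3 // 71
    offset = size - 71
    total = log(39)
    offset = size - 71
    log(39)
    pos = 15 - 71
    return pos

if 27 < 23 and 23 == 22:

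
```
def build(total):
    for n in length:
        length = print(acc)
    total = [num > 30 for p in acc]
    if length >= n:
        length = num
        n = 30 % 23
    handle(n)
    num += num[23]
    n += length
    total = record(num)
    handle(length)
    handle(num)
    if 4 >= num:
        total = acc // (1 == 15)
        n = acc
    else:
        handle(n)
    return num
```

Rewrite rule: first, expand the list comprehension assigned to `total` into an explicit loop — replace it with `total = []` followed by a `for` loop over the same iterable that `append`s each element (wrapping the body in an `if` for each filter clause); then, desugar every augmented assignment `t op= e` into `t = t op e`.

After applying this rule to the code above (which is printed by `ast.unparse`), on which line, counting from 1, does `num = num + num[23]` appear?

Transformed code:
def build(total):
    for n in length:
        length = print(acc)
    total = []
    for p in acc:
        total.append(num > 30)
    if length >= n:
        length = num
        n = 30 % 23
    handle(n)
    num = num + num[23]
    n = n + length
    total = record(num)
    handle(length)
    handle(num)
    if 4 >= num:
        total = acc // (1 == 15)
        n = acc
    else:
        handle(n)
    return num

11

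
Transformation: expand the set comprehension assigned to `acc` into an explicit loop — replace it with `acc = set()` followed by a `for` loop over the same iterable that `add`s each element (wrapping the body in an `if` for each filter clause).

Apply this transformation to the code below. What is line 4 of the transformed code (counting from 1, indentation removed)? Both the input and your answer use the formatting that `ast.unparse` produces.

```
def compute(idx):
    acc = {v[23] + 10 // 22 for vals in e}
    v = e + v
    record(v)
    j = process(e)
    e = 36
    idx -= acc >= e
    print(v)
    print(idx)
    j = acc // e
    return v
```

Transformed code:
def compute(idx):
    acc = set()
    for vals in e:
        acc.add(v[23] + 10 // 22)
    v = e + v
    record(v)
    j = process(e)
    e = 36
    idx -= acc >= e
    print(v)
    print(idx)
    j = acc // e
    return v

acc.add(v[23] + 10 // 22)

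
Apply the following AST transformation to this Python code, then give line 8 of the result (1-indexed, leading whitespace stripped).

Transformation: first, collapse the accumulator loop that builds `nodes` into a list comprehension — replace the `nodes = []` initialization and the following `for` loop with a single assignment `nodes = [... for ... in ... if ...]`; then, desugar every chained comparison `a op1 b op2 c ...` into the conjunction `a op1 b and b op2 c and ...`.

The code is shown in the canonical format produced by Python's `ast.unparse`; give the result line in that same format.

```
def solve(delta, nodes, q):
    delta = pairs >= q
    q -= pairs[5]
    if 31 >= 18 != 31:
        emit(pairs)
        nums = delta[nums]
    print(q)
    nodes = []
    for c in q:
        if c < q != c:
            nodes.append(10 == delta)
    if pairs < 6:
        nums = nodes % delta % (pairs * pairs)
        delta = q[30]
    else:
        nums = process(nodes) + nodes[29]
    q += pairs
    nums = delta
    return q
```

Transformed code:
def solve(delta, nodes, q):
    delta = pairs >= q
    q -= pairs[5]
    if 31 >= 18 and 18 != 31:
        emit(pairs)
        nums = delta[nums]
    print(q)
    nodes = [10 == delta for c in q if c < q and q != c]
    if pairs < 6:
        nums = nodes % delta % (pairs * pairs)
        delta = q[30]
    else:
        nums = process(nodes) + nodes[29]
    q += pairs
    nums = delta
    return q

nodes = [10 == delta for c in q if c < q and q != c]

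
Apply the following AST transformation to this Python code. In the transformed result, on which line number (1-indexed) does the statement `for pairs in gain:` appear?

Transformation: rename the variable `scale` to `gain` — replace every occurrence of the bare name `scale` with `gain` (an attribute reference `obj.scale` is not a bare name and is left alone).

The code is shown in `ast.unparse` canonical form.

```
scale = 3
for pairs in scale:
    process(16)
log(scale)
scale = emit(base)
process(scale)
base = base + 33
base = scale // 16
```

2

Transformed code:
gain = 3
for pairs in gain:
    process(16)
log(gain)
gain = emit(base)
process(gain)
base = base + 33
base = gain // 16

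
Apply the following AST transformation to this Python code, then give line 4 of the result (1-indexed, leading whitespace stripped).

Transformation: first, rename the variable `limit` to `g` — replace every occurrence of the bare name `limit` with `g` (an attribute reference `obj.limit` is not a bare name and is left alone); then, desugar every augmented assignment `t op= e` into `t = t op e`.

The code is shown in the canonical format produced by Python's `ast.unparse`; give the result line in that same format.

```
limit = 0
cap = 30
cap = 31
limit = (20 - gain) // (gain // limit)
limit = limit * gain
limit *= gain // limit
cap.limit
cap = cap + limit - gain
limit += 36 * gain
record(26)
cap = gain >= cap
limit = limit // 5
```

g = (20 - gain) // (gain // g)

Transformed code:
g = 0
cap = 30
cap = 31
g = (20 - gain) // (gain // g)
g = g * gain
g = g * (gain // g)
cap.limit
cap = cap + g - gain
g = g + 36 * gain
record(26)
cap = gain >= cap
g = g // 5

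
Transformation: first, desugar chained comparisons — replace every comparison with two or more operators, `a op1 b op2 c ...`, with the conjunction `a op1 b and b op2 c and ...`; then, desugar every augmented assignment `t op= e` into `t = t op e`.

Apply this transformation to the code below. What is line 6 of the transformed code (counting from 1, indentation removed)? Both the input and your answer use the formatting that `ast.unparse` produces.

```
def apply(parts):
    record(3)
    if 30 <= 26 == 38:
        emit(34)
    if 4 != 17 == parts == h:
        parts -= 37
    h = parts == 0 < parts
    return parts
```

Transformed code:
def apply(parts):
    record(3)
    if 30 <= 26 and 26 == 38:
        emit(34)
    if 4 != 17 and 17 == parts and (parts == h):
        parts = parts - 37
    h = parts == 0 and 0 < parts
    return parts

parts = parts - 37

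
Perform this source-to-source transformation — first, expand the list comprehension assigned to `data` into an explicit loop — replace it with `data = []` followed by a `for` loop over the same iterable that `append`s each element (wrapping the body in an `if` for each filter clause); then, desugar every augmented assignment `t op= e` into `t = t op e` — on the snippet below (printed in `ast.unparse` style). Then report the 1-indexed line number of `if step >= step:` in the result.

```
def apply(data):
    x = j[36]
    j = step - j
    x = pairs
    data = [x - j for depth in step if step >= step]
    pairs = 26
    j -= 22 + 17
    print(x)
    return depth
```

7

Transformed code:
def apply(data):
    x = j[36]
    j = step - j
    x = pairs
    data = []
    for depth in step:
        if step >= step:
            data.append(x - j)
    pairs = 26
    j = j - (22 + 17)
    print(x)
    return depth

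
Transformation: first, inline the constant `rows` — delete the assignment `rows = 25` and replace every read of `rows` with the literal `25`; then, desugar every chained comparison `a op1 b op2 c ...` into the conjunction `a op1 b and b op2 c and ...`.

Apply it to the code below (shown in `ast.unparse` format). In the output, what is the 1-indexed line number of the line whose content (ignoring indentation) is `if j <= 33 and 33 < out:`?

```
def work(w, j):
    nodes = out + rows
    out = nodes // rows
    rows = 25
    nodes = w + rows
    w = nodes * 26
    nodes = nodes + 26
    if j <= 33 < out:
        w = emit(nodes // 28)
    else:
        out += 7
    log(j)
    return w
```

7

Transformed code:
def work(w, j):
    nodes = out + 25
    out = nodes // 25
    nodes = w + 25
    w = nodes * 26
    nodes = nodes + 26
    if j <= 33 and 33 < out:
        w = emit(nodes // 28)
    else:
        out += 7
    log(j)
    return w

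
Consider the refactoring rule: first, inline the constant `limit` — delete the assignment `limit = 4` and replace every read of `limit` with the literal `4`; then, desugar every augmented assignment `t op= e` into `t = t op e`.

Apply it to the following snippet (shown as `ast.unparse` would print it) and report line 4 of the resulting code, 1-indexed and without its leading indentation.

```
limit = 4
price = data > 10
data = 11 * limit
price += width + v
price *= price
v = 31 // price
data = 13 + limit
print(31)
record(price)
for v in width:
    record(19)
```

Transformed code:
price = data > 10
data = 11 * 4
price = price + (width + v)
price = price * price
v = 31 // price
data = 13 + 4
print(31)
record(price)
for v in width:
    record(19)

price = price * price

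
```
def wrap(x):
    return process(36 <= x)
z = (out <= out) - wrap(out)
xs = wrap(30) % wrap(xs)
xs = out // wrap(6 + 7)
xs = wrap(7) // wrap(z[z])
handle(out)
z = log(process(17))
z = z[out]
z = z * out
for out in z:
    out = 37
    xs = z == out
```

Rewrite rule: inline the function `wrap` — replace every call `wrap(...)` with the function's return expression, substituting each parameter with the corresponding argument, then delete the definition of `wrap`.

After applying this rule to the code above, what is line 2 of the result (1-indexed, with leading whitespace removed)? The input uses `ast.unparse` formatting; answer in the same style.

xs = process(36 <= 30) % process(36 <= xs)

Transformed code:
z = (out <= out) - process(36 <= out)
xs = process(36 <= 30) % process(36 <= xs)
xs = out // process(36 <= 6 + 7)
xs = process(36 <= 7) // process(36 <= z[z])
handle(out)
z = log(process(17))
z = z[out]
z = z * out
for out in z:
    out = 37
    xs = z == out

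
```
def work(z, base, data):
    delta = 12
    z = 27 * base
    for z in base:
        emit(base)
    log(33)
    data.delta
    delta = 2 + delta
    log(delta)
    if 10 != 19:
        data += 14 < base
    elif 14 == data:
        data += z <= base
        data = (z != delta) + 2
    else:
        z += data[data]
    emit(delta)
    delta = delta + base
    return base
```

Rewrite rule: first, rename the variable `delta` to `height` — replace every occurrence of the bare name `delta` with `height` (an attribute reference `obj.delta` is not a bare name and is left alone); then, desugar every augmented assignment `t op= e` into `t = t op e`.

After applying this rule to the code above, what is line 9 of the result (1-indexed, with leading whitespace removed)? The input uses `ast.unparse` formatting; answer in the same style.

log(height)

Transformed code:
def work(z, base, data):
    height = 12
    z = 27 * base
    for z in base:
        emit(base)
    log(33)
    data.delta
    height = 2 + height
    log(height)
    if 10 != 19:
        data = data + (14 < base)
    elif 14 == data:
        data = data + (z <= base)
        data = (z != height) + 2
    else:
        z = z + data[data]
    emit(height)
    height = height + base
    return base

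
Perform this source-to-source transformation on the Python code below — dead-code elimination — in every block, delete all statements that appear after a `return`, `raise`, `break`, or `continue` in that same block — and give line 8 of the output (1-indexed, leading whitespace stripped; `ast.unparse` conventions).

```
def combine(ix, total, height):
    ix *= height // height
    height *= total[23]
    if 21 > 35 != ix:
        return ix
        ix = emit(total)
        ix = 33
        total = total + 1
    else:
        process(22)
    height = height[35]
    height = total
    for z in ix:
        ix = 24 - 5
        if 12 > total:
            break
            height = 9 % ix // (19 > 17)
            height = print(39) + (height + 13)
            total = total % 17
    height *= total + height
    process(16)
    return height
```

Transformed code:
def combine(ix, total, height):
    ix *= height // height
    height *= total[23]
    if 21 > 35 != ix:
        return ix
    else:
        process(22)
    height = height[35]
    height = total
    for z in ix:
        ix = 24 - 5
        if 12 > total:
            break
    height *= total + height
    process(16)
    return height

height = height[35]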